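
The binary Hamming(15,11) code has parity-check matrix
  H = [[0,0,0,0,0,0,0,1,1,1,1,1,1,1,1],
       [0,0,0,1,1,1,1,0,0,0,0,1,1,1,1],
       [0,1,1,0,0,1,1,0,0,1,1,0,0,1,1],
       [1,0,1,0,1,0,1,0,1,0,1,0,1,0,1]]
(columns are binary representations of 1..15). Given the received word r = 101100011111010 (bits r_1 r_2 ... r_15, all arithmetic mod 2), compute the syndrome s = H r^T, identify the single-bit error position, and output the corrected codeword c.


s = (0, 1, 0, 0)^T, error position = 4, corrected codeword c = 101000011111010

Compute s = H r^T mod 2 one row at a time:
  s_1 = 1 + 1 + 1 + 1 + 1 + 0 + 1 + 0 = 6 ≡ 0 (mod 2).
  s_2 = 1 + 0 + 0 + 0 + 1 + 0 + 1 + 0 = 3 ≡ 1 (mod 2).
  s_3 = 0 + 1 + 0 + 0 + 1 + 1 + 1 + 0 = 4 ≡ 0 (mod 2).
  s_4 = 1 + 1 + 0 + 0 + 1 + 1 + 0 + 0 = 4 ≡ 0 (mod 2).
s = (0, 1, 0, 0)^T — this equals column 4 of H (binary 0100), so error is at position 4.
Correct: flip bit 4 of r = 101100011111010 to get c = 101000011111010.


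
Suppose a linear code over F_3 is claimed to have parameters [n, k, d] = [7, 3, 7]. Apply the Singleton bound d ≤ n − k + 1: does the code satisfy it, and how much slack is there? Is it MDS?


Singleton RHS = n − k + 1 = 5, slack = -2, bound violated (no such code; not MDS).

Singleton bound: d ≤ n − k + 1.
Here n = 7, k = 3, so n − k + 1 = 5.
Given d = 7, check d ≤ 5: NO.
Slack = (n − k + 1) − d = -2.
The slack is negative: d = 7 exceeds n − k + 1 = 5 by 2, so the Singleton bound is violated and no linear [7, 3, 7]_3 code can exist. In particular it is not MDS (MDS requires d = n − k + 1 exactly).
Description: the claimed parameters are [7, 3, 7]_3; such a code would be impossible (violates the Singleton bound).


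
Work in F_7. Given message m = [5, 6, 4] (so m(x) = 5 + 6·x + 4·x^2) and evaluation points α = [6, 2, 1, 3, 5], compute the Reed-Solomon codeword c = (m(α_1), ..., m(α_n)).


c = [3, 5, 1, 3, 2]

Message polynomial: m(x) = 5 + 6·x + 4·x^2 (mod 7).
For each evaluation point α_i, compute m(α_i) mod 7:
  α_1 = 6: Horner steps 4 → 2 → 3, so m(6) = 3.
  α_2 = 2: Horner steps 4 → 0 → 5, so m(2) = 5.
  α_3 = 1: Horner steps 4 → 3 → 1, so m(1) = 1.
  α_4 = 3: Horner steps 4 → 4 → 3, so m(3) = 3.
  α_5 = 5: Horner steps 4 → 5 → 2, so m(5) = 2.
Codeword c = [3, 5, 1, 3, 2] ∈ F_7^5.


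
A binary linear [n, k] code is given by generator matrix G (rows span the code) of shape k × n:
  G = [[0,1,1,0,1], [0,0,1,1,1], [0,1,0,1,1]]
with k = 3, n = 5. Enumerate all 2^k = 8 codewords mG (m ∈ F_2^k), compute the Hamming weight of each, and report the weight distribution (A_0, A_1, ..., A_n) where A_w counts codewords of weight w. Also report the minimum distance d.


Weight distribution: A_0 = 1, A_1 = 1, A_2 = 3, A_3 = 3. Minimum distance d = 1.

Enumerate all 2^3 = 8 messages m ∈ F_2^3.
For each, compute codeword c = mG in F_2^5, then tally its weight.
  m = 000 → c = 00000, weight = 0.
  m = 100 → c = 01101, weight = 3.
  m = 010 → c = 00111, weight = 3.
  m = 110 → c = 01010, weight = 2.
  m = 001 → c = 01011, weight = 3.
  m = 101 → c = 00110, weight = 2.
  m = 011 → c = 01100, weight = 2.
  m = 111 → c = 00001, weight = 1.
Tally weights:
  weight 0: 1 codewords.
  weight 1: 1 codewords.
  weight 2: 3 codewords.
  weight 3: 3 codewords.
Minimum distance d = smallest w > 0 with A_w > 0 = 1.
Sanity: Σ A_w = 8 = 2^3 = 8 ✓.


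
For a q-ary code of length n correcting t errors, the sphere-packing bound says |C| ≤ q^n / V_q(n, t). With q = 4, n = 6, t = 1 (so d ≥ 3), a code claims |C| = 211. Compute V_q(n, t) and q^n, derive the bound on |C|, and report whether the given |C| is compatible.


V_q(n, t) = 19, q^n = 4096, Hamming bound = 215, |C| = 211 ≤ bound (satisfied).

Step 1: Compute V_q(n, t) = Σ_{j=0}^1 C(n, j) (q−1)^j.
  j = 0: C(6,0)·(3)^0 = 1·1 = 1.
  j = 1: C(6,1)·(3)^1 = 6·3 = 18.
  V_q(n, t) = 1 + 18 = 19.
Step 2: q^n = 4^6 = 4096.
Step 3: Hamming bound ⌊q^n / V_q(n,t)⌋ = ⌊4096/19⌋ = 215.
Step 4: Compare |C| = 211 to 215: satisfied.
The claimed |C| lies below the Hamming bound.


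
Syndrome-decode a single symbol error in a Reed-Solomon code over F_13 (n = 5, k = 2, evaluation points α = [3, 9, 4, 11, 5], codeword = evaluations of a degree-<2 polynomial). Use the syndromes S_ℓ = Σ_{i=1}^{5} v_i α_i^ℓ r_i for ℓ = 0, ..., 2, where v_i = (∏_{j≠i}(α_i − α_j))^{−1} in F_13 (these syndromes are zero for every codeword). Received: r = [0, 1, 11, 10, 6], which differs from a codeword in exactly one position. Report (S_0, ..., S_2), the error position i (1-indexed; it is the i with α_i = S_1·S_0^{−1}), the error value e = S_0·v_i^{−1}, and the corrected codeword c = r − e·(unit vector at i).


S = (4, 7, 9), error at position 5, error magnitude e = 10, c = [0, 1, 11, 10, 9].

Step 1: column multipliers v_i = (∏_{j≠i}(α_i − α_j))^{−1} mod 13.
  i = 1 (α = 3): (3−9)(3−4)(3−11)(3−5) = (−6)·(−1)·(−8)·(−2) = 96 ≡ 5, so v_1 = 5^{−1} = 8 (mod 13).
  i = 2 (α = 9): (9−3)(9−4)(9−11)(9−5) = 6·5·(−2)·4 = −240 ≡ 7, so v_2 = 7^{−1} = 2 (mod 13).
  i = 3 (α = 4): (4−3)(4−9)(4−11)(4−5) = 1·(−5)·(−7)·(−1) = −35 ≡ 4, so v_3 = 4^{−1} = 10 (mod 13).
  i = 4 (α = 11): (11−3)(11−9)(11−4)(11−5) = 8·2·7·6 = 672 ≡ 9, so v_4 = 9^{−1} = 3 (mod 13).
  i = 5 (α = 5): (5−3)(5−9)(5−4)(5−11) = 2·(−4)·1·(−6) = 48 ≡ 9, so v_5 = 9^{−1} = 3 (mod 13).
  v = [8, 2, 10, 3, 3].
Step 2: syndromes of r = [0, 1, 11, 10, 6] (all sums mod 13).
  S_0 = Σ v_i r_i = 8·0 + 2·1 + 10·11 + 3·10 + 3·6 = 160 ≡ 4.
  S_1 = Σ v_i α_i r_i = 8·3·0 + 2·9·1 + 10·4·11 + 3·11·10 + 3·5·6 = 878 ≡ 7.
  α_i^2 mod 13 = [9, 3, 3, 4, 12].
  S_2 = Σ v_i α_i^2 r_i = 8·9·0 + 2·3·1 + 10·3·11 + 3·4·10 + 3·12·6 = 672 ≡ 9.
  S = (4, 7, 9) ≠ 0, so r is not a codeword (an error is present).
Step 3: locate the error. For a single error e at position i, S_ℓ = v_i·e·α_i^ℓ, so α_err = S_1/S_0.
  S_0^{−1} = 4^{−1} = 10 (mod 13), so α_err = 7·10 = 70 ≡ 5 = α_5. Error position i = 5.
  Consistency check: S_2/S_1 = 9·2 = 18 ≡ 5 = α_err ✓ (single-error assumption holds).
Step 4: error magnitude e = S_0/v_5 = S_0·∏_{j≠5}(α_5 − α_j) = 4·9 = 36 ≡ 10 (mod 13).
Step 5: correct position 5: c_5 = r_5 − e = 6 − 10 ≡ 9 (mod 13). Hence c = [0, 1, 11, 10, 9].
  Check: interpolating c through the α_i gives m(x) = 6 + 11·x (degree < 2) with m(α_i) = c_i for every i, so c is indeed a codeword.


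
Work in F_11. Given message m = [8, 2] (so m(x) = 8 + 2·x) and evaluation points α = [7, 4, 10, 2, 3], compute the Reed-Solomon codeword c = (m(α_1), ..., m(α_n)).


c = [0, 5, 6, 1, 3]

Message polynomial: m(x) = 8 + 2·x (mod 11).
For each evaluation point α_i, compute m(α_i) mod 11:
  α_1 = 7: Horner steps 2 → 0, so m(7) = 0.
  α_2 = 4: Horner steps 2 → 5, so m(4) = 5.
  α_3 = 10: Horner steps 2 → 6, so m(10) = 6.
  α_4 = 2: Horner steps 2 → 1, so m(2) = 1.
  α_5 = 3: Horner steps 2 → 3, so m(3) = 3.
Codeword c = [0, 5, 6, 1, 3] ∈ F_11^5.


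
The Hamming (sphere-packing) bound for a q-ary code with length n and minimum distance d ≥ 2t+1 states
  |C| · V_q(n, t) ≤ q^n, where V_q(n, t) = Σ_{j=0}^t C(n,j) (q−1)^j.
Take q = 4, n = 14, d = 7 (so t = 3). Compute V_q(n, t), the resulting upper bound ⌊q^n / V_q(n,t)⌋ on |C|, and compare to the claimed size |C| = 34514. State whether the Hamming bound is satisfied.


V_q(n, t) = 10690, q^n = 268435456, Hamming bound = 25110, |C| = 34514 > bound (violated).

Step 1: Compute V_q(n, t) = Σ_{j=0}^3 C(n, j) (q−1)^j.
  j = 0: C(14,0)·(3)^0 = 1·1 = 1.
  j = 1: C(14,1)·(3)^1 = 14·3 = 42.
  j = 2: C(14,2)·(3)^2 = 91·9 = 819.
  j = 3: C(14,3)·(3)^3 = 364·27 = 9828.
  V_q(n, t) = 1 + 42 + 819 + 9828 = 10690.
Step 2: q^n = 4^14 = 268435456.
Step 3: Hamming bound ⌊q^n / V_q(n,t)⌋ = ⌊268435456/10690⌋ = 25110.
Step 4: Compare |C| = 34514 to 25110: violated.
The claimed |C| lies above the Hamming bound, so no 4-ary code of length 14 with d ≥ 7 can have 34514 codewords.


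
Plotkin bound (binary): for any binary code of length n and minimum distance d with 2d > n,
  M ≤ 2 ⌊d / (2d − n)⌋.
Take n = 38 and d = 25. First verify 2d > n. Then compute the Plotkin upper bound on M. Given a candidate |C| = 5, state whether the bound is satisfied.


Plotkin bound M ≤ 4; given |C| = 5 > bound (violated).

Check applicability: 2d = 50, n = 38.
2d − n = 12 > 0, so Plotkin applies.
Compute d/(2d−n) = 25/12 ≈ 2.0833.
⌊d/(2d−n)⌋ = 2.
Plotkin bound: M ≤ 2·2 = 4.
Given |C| = 5, check: VIOLATED.
This |C| is above the Plotkin bound, so no binary code with n = 38, d = 25 and 5 codewords exists.


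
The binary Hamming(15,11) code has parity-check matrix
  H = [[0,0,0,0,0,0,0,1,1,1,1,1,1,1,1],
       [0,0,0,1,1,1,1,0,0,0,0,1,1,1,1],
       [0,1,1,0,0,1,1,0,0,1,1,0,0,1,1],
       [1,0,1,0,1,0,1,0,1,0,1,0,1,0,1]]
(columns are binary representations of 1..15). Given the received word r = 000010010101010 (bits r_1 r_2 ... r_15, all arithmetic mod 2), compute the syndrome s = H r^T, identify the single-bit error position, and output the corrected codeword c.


s = (0, 1, 0, 1)^T, error position = 5, corrected codeword c = 000000010101010

Compute s = H r^T mod 2 one row at a time:
  s_1 = 1 + 0 + 1 + 0 + 1 + 0 + 1 + 0 = 4 ≡ 0 (mod 2).
  s_2 = 0 + 1 + 0 + 0 + 1 + 0 + 1 + 0 = 3 ≡ 1 (mod 2).
  s_3 = 0 + 0 + 0 + 0 + 1 + 0 + 1 + 0 = 2 ≡ 0 (mod 2).
  s_4 = 0 + 0 + 1 + 0 + 0 + 0 + 0 + 0 = 1 ≡ 1 (mod 2).
s = (0, 1, 0, 1)^T — this equals column 5 of H (binary 0101), so error is at position 5.
Correct: flip bit 5 of r = 000010010101010 to get c = 000000010101010.


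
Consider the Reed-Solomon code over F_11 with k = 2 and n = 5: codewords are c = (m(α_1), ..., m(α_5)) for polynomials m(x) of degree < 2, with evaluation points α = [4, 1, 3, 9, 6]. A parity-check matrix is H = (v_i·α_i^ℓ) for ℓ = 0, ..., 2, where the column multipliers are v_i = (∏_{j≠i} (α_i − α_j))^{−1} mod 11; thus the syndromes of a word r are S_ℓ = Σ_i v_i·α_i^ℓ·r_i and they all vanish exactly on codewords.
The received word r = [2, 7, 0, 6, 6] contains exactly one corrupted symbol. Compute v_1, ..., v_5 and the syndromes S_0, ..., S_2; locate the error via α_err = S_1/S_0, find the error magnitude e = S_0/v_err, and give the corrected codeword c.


S = (1, 9, 4), error at position 4, error magnitude e = 5, c = [2, 7, 0, 1, 6].

Step 1: column multipliers v_i = (∏_{j≠i}(α_i − α_j))^{−1} mod 11.
  i = 1 (α = 4): (4−1)(4−3)(4−9)(4−6) = 3·1·(−5)·(−2) = 30 ≡ 8, so v_1 = 8^{−1} = 7 (mod 11).
  i = 2 (α = 1): (1−4)(1−3)(1−9)(1−6) = (−3)·(−2)·(−8)·(−5) = 240 ≡ 9, so v_2 = 9^{−1} = 5 (mod 11).
  i = 3 (α = 3): (3−4)(3−1)(3−9)(3−6) = (−1)·2·(−6)·(−3) = −36 ≡ 8, so v_3 = 8^{−1} = 7 (mod 11).
  i = 4 (α = 9): (9−4)(9−1)(9−3)(9−6) = 5·8·6·3 = 720 ≡ 5, so v_4 = 5^{−1} = 9 (mod 11).
  i = 5 (α = 6): (6−4)(6−1)(6−3)(6−9) = 2·5·3·(−3) = −90 ≡ 9, so v_5 = 9^{−1} = 5 (mod 11).
  v = [7, 5, 7, 9, 5].
Step 2: syndromes of r = [2, 7, 0, 6, 6] (all sums mod 11).
  S_0 = Σ v_i r_i = 7·2 + 5·7 + 7·0 + 9·6 + 5·6 = 133 ≡ 1.
  S_1 = Σ v_i α_i r_i = 7·4·2 + 5·1·7 + 7·3·0 + 9·9·6 + 5·6·6 = 757 ≡ 9.
  α_i^2 mod 11 = [5, 1, 9, 4, 3].
  S_2 = Σ v_i α_i^2 r_i = 7·5·2 + 5·1·7 + 7·9·0 + 9·4·6 + 5·3·6 = 411 ≡ 4.
  S = (1, 9, 4) ≠ 0, so r is not a codeword (an error is present).
Step 3: locate the error. For a single error e at position i, S_ℓ = v_i·e·α_i^ℓ, so α_err = S_1/S_0.
  S_0^{−1} = 1^{−1} = 1 (mod 11), so α_err = 9·1 = 9 ≡ 9 = α_4. Error position i = 4.
  Consistency check: S_2/S_1 = 4·5 = 20 ≡ 9 = α_err ✓ (single-error assumption holds).
Step 4: error magnitude e = S_0/v_4 = S_0·∏_{j≠4}(α_4 − α_j) = 1·5 = 5 ≡ 5 (mod 11).
Step 5: correct position 4: c_4 = r_4 − e = 6 − 5 ≡ 1 (mod 11). Hence c = [2, 7, 0, 1, 6].
  Check: interpolating c through the α_i gives m(x) = 5 + 2·x (degree < 2) with m(α_i) = c_i for every i, so c is indeed a codeword.


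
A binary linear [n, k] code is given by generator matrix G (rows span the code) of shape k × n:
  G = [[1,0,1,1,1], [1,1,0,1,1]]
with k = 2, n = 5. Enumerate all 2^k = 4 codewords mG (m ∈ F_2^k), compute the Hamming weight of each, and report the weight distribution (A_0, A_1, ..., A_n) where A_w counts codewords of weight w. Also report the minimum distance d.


Weight distribution: A_0 = 1, A_2 = 1, A_4 = 2. Minimum distance d = 2.

Enumerate all 2^2 = 4 messages m ∈ F_2^2.
For each, compute codeword c = mG in F_2^5, then tally its weight.
  m = 00 → c = 00000, weight = 0.
  m = 10 → c = 10111, weight = 4.
  m = 01 → c = 11011, weight = 4.
  m = 11 → c = 01100, weight = 2.
Tally weights:
  weight 0: 1 codewords.
  weight 2: 1 codewords.
  weight 4: 2 codewords.
Minimum distance d = smallest w > 0 with A_w > 0 = 2.
Sanity: Σ A_w = 4 = 2^2 = 4 ✓.


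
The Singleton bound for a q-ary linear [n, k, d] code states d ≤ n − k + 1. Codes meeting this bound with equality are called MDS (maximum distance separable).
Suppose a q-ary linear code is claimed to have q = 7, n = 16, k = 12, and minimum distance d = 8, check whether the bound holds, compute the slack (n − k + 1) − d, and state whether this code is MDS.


Singleton RHS = n − k + 1 = 5, slack = -3, bound violated (no such code; not MDS).

Singleton bound: d ≤ n − k + 1.
Here n = 16, k = 12, so n − k + 1 = 5.
Given d = 8, check d ≤ 5: NO.
Slack = (n − k + 1) − d = -3.
The slack is negative: d = 8 exceeds n − k + 1 = 5 by 3, so the Singleton bound is violated and no linear [16, 12, 8]_7 code can exist. In particular it is not MDS (MDS requires d = n − k + 1 exactly).
Description: the claimed parameters are [16, 12, 8]_7; such a code would be impossible (violates the Singleton bound).


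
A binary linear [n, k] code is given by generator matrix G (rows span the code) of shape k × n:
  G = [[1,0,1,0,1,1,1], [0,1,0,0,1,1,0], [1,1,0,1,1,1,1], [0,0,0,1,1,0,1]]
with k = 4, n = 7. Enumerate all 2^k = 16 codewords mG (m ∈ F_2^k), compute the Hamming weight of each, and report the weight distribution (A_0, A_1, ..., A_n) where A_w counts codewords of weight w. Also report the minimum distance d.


Weight distribution: A_0 = 1, A_2 = 1, A_3 = 6, A_4 = 5, A_5 = 2, A_6 = 1. Minimum distance d = 2.

Enumerate all 2^4 = 16 messages m ∈ F_2^4.
For each, compute codeword c = mG in F_2^7, then tally its weight.
  m = 0000 → c = 0000000, weight = 0.
  m = 1000 → c = 1010111, weight = 5.
  m = 0100 → c = 0100110, weight = 3.
  m = 1100 → c = 1110001, weight = 4.
  m = 0010 → c = 1101111, weight = 6.
  m = 1010 → c = 0111000, weight = 3.
  m = 0110 → c = 1001001, weight = 3.
  m = 1110 → c = 0011110, weight = 4.
  m = 0001 → c = 0001101, weight = 3.
  m = 1001 → c = 1011010, weight = 4.
  m = 0101 → c = 0101011, weight = 4.
  m = 1101 → c = 1111100, weight = 5.
  m = 0011 → c = 1100010, weight = 3.
  m = 1011 → c = 0110101, weight = 4.
  m = 0111 → c = 1000100, weight = 2.
  m = 1111 → c = 0010011, weight = 3.
Tally weights:
  weight 0: 1 codewords.
  weight 2: 1 codewords.
  weight 3: 6 codewords.
  weight 4: 5 codewords.
  weight 5: 2 codewords.
  weight 6: 1 codewords.
Minimum distance d = smallest w > 0 with A_w > 0 = 2.
Sanity: Σ A_w = 16 = 2^4 = 16 ✓.


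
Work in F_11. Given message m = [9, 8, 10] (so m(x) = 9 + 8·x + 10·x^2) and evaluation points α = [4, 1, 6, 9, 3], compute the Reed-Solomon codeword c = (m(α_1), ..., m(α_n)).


c = [3, 5, 10, 0, 2]

Message polynomial: m(x) = 9 + 8·x + 10·x^2 (mod 11).
For each evaluation point α_i, compute m(α_i) mod 11:
  α_1 = 4: Horner steps 10 → 4 → 3, so m(4) = 3.
  α_2 = 1: Horner steps 10 → 7 → 5, so m(1) = 5.
  α_3 = 6: Horner steps 10 → 2 → 10, so m(6) = 10.
  α_4 = 9: Horner steps 10 → 10 → 0, so m(9) = 0.
  α_5 = 3: Horner steps 10 → 5 → 2, so m(3) = 2.
Codeword c = [3, 5, 10, 0, 2] ∈ F_11^5.


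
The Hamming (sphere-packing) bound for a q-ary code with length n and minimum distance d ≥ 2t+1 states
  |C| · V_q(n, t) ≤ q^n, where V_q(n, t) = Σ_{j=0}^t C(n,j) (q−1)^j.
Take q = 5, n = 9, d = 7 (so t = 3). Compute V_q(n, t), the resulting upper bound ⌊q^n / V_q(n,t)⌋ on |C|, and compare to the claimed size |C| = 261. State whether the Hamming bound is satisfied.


V_q(n, t) = 5989, q^n = 1953125, Hamming bound = 326, |C| = 261 ≤ bound (satisfied).

Step 1: Compute V_q(n, t) = Σ_{j=0}^3 C(n, j) (q−1)^j.
  j = 0: C(9,0)·(4)^0 = 1·1 = 1.
  j = 1: C(9,1)·(4)^1 = 9·4 = 36.
  j = 2: C(9,2)·(4)^2 = 36·16 = 576.
  j = 3: C(9,3)·(4)^3 = 84·64 = 5376.
  V_q(n, t) = 1 + 36 + 576 + 5376 = 5989.
Step 2: q^n = 5^9 = 1953125.
Step 3: Hamming bound ⌊q^n / V_q(n,t)⌋ = ⌊1953125/5989⌋ = 326.
Step 4: Compare |C| = 261 to 326: satisfied.
The claimed |C| lies below the Hamming bound.


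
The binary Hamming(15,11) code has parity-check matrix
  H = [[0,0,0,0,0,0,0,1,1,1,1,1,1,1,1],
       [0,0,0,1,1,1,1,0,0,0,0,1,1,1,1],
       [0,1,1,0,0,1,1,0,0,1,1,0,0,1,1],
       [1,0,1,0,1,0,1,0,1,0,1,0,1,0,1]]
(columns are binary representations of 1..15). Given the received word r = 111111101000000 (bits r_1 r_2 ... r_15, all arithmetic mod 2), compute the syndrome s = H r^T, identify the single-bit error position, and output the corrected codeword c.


s = (1, 0, 0, 1)^T, error position = 9, corrected codeword c = 111111100000000

Compute s = H r^T mod 2 one row at a time:
  s_1 = 0 + 1 + 0 + 0 + 0 + 0 + 0 + 0 = 1 ≡ 1 (mod 2).
  s_2 = 1 + 1 + 1 + 1 + 0 + 0 + 0 + 0 = 4 ≡ 0 (mod 2).
  s_3 = 1 + 1 + 1 + 1 + 0 + 0 + 0 + 0 = 4 ≡ 0 (mod 2).
  s_4 = 1 + 1 + 1 + 1 + 1 + 0 + 0 + 0 = 5 ≡ 1 (mod 2).
s = (1, 0, 0, 1)^T — this equals column 9 of H (binary 1001), so error is at position 9.
Correct: flip bit 9 of r = 111111101000000 to get c = 111111100000000.


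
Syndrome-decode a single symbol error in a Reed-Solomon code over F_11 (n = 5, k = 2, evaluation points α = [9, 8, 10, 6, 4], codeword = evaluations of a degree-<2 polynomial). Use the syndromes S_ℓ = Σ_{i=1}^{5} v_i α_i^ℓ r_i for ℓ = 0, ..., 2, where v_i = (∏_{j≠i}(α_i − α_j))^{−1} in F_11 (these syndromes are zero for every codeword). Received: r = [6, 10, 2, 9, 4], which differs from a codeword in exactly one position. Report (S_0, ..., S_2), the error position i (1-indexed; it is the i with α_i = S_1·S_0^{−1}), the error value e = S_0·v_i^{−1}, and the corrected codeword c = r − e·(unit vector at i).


S = (5, 8, 4), error at position 4, error magnitude e = 2, c = [6, 10, 2, 7, 4].

Step 1: column multipliers v_i = (∏_{j≠i}(α_i − α_j))^{−1} mod 11.
  i = 1 (α = 9): (9−8)(9−10)(9−6)(9−4) = 1·(−1)·3·5 = −15 ≡ 7, so v_1 = 7^{−1} = 8 (mod 11).
  i = 2 (α = 8): (8−9)(8−10)(8−6)(8−4) = (−1)·(−2)·2·4 = 16 ≡ 5, so v_2 = 5^{−1} = 9 (mod 11).
  i = 3 (α = 10): (10−9)(10−8)(10−6)(10−4) = 1·2·4·6 = 48 ≡ 4, so v_3 = 4^{−1} = 3 (mod 11).
  i = 4 (α = 6): (6−9)(6−8)(6−10)(6−4) = (−3)·(−2)·(−4)·2 = −48 ≡ 7, so v_4 = 7^{−1} = 8 (mod 11).
  i = 5 (α = 4): (4−9)(4−8)(4−10)(4−6) = (−5)·(−4)·(−6)·(−2) = 240 ≡ 9, so v_5 = 9^{−1} = 5 (mod 11).
  v = [8, 9, 3, 8, 5].
Step 2: syndromes of r = [6, 10, 2, 9, 4] (all sums mod 11).
  S_0 = Σ v_i r_i = 8·6 + 9·10 + 3·2 + 8·9 + 5·4 = 236 ≡ 5.
  S_1 = Σ v_i α_i r_i = 8·9·6 + 9·8·10 + 3·10·2 + 8·6·9 + 5·4·4 = 1724 ≡ 8.
  α_i^2 mod 11 = [4, 9, 1, 3, 5].
  S_2 = Σ v_i α_i^2 r_i = 8·4·6 + 9·9·10 + 3·1·2 + 8·3·9 + 5·5·4 = 1324 ≡ 4.
  S = (5, 8, 4) ≠ 0, so r is not a codeword (an error is present).
Step 3: locate the error. For a single error e at position i, S_ℓ = v_i·e·α_i^ℓ, so α_err = S_1/S_0.
  S_0^{−1} = 5^{−1} = 9 (mod 11), so α_err = 8·9 = 72 ≡ 6 = α_4. Error position i = 4.
  Consistency check: S_2/S_1 = 4·7 = 28 ≡ 6 = α_err ✓ (single-error assumption holds).
Step 4: error magnitude e = S_0/v_4 = S_0·∏_{j≠4}(α_4 − α_j) = 5·7 = 35 ≡ 2 (mod 11).
Step 5: correct position 4: c_4 = r_4 − e = 9 − 2 ≡ 7 (mod 11). Hence c = [6, 10, 2, 7, 4].
  Check: interpolating c through the α_i gives m(x) = 9 + 7·x (degree < 2) with m(α_i) = c_i for every i, so c is indeed a codeword.


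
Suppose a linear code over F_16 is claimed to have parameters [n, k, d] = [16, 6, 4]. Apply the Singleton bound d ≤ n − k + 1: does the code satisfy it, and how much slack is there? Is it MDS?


Singleton RHS = n − k + 1 = 11, slack = 7, bound satisfied, not MDS.

Singleton bound: d ≤ n − k + 1.
Here n = 16, k = 6, so n − k + 1 = 11.
Given d = 4, check d ≤ 11: YES.
Slack = (n − k + 1) − d = 7.
The code is NOT MDS (slack = 7 > 0).
Description: the claimed parameters are [16, 6, 4]_16; such a code would be non-MDS.


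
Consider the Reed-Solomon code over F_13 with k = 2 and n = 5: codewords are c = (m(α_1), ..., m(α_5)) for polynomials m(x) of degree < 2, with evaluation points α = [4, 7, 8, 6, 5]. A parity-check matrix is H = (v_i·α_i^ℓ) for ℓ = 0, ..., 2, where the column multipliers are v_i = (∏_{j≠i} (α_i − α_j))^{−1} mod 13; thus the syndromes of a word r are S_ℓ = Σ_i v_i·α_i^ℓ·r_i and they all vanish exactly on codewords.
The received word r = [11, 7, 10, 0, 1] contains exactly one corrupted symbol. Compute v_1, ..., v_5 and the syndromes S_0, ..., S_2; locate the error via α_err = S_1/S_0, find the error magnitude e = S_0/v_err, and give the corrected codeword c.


S = (12, 7, 3), error at position 4, error magnitude e = 9, c = [11, 7, 10, 4, 1].

Step 1: column multipliers v_i = (∏_{j≠i}(α_i − α_j))^{−1} mod 13.
  i = 1 (α = 4): (4−7)(4−8)(4−6)(4−5) = (−3)·(−4)·(−2)·(−1) = 24 ≡ 11, so v_1 = 11^{−1} = 6 (mod 13).
  i = 2 (α = 7): (7−4)(7−8)(7−6)(7−5) = 3·(−1)·1·2 = −6 ≡ 7, so v_2 = 7^{−1} = 2 (mod 13).
  i = 3 (α = 8): (8−4)(8−7)(8−6)(8−5) = 4·1·2·3 = 24 ≡ 11, so v_3 = 11^{−1} = 6 (mod 13).
  i = 4 (α = 6): (6−4)(6−7)(6−8)(6−5) = 2·(−1)·(−2)·1 = 4 ≡ 4, so v_4 = 4^{−1} = 10 (mod 13).
  i = 5 (α = 5): (5−4)(5−7)(5−8)(5−6) = 1·(−2)·(−3)·(−1) = −6 ≡ 7, so v_5 = 7^{−1} = 2 (mod 13).
  v = [6, 2, 6, 10, 2].
Step 2: syndromes of r = [11, 7, 10, 0, 1] (all sums mod 13).
  S_0 = Σ v_i r_i = 6·11 + 2·7 + 6·10 + 10·0 + 2·1 = 142 ≡ 12.
  S_1 = Σ v_i α_i r_i = 6·4·11 + 2·7·7 + 6·8·10 + 10·6·0 + 2·5·1 = 852 ≡ 7.
  α_i^2 mod 13 = [3, 10, 12, 10, 12].
  S_2 = Σ v_i α_i^2 r_i = 6·3·11 + 2·10·7 + 6·12·10 + 10·10·0 + 2·12·1 = 1082 ≡ 3.
  S = (12, 7, 3) ≠ 0, so r is not a codeword (an error is present).
Step 3: locate the error. For a single error e at position i, S_ℓ = v_i·e·α_i^ℓ, so α_err = S_1/S_0.
  S_0^{−1} = 12^{−1} = 12 (mod 13), so α_err = 7·12 = 84 ≡ 6 = α_4. Error position i = 4.
  Consistency check: S_2/S_1 = 3·2 = 6 ≡ 6 = α_err ✓ (single-error assumption holds).
Step 4: error magnitude e = S_0/v_4 = S_0·∏_{j≠4}(α_4 − α_j) = 12·4 = 48 ≡ 9 (mod 13).
Step 5: correct position 4: c_4 = r_4 − e = 0 − 9 ≡ 4 (mod 13). Hence c = [11, 7, 10, 4, 1].
  Check: interpolating c through the α_i gives m(x) = 12 + 3·x (degree < 2) with m(α_i) = c_i for every i, so c is indeed a codeword.


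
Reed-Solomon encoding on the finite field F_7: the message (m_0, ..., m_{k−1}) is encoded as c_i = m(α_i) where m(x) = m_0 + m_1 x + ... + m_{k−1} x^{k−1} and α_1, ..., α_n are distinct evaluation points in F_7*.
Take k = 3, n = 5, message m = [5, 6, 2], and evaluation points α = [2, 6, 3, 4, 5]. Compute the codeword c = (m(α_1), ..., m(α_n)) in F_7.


c = [4, 1, 6, 5, 1]

Message polynomial: m(x) = 5 + 6·x + 2·x^2 (mod 7).
For each evaluation point α_i, compute m(α_i) mod 7:
  α_1 = 2: Horner steps 2 → 3 → 4, so m(2) = 4.
  α_2 = 6: Horner steps 2 → 4 → 1, so m(6) = 1.
  α_3 = 3: Horner steps 2 → 5 → 6, so m(3) = 6.
  α_4 = 4: Horner steps 2 → 0 → 5, so m(4) = 5.
  α_5 = 5: Horner steps 2 → 2 → 1, so m(5) = 1.
Codeword c = [4, 1, 6, 5, 1] ∈ F_7^5.


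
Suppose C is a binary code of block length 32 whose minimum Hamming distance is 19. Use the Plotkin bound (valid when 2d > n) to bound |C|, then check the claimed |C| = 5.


Plotkin bound M ≤ 6; given |C| = 5 ≤ bound (satisfied).

Check applicability: 2d = 38, n = 32.
2d − n = 6 > 0, so Plotkin applies.
Compute d/(2d−n) = 19/6 ≈ 3.1667.
⌊d/(2d−n)⌋ = 3.
Plotkin bound: M ≤ 2·3 = 6.
Given |C| = 5, check: satisfied.
This |C| is below the Plotkin bound.


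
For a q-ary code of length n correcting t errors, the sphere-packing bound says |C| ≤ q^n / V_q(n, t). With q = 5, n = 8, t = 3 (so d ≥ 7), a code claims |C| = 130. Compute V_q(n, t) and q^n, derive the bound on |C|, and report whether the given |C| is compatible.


V_q(n, t) = 4065, q^n = 390625, Hamming bound = 96, |C| = 130 > bound (violated).

Step 1: Compute V_q(n, t) = Σ_{j=0}^3 C(n, j) (q−1)^j.
  j = 0: C(8,0)·(4)^0 = 1·1 = 1.
  j = 1: C(8,1)·(4)^1 = 8·4 = 32.
  j = 2: C(8,2)·(4)^2 = 28·16 = 448.
  j = 3: C(8,3)·(4)^3 = 56·64 = 3584.
  V_q(n, t) = 1 + 32 + 448 + 3584 = 4065.
Step 2: q^n = 5^8 = 390625.
Step 3: Hamming bound ⌊q^n / V_q(n,t)⌋ = ⌊390625/4065⌋ = 96.
Step 4: Compare |C| = 130 to 96: violated.
The claimed |C| lies above the Hamming bound, so no 5-ary code of length 8 with d ≥ 7 can have 130 codewords.


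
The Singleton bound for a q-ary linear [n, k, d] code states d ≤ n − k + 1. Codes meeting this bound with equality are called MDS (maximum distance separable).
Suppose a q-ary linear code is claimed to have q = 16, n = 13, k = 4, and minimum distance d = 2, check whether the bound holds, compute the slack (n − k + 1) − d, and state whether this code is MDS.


Singleton RHS = n − k + 1 = 10, slack = 8, bound satisfied, not MDS.

Singleton bound: d ≤ n − k + 1.
Here n = 13, k = 4, so n − k + 1 = 10.
Given d = 2, check d ≤ 10: YES.
Slack = (n − k + 1) − d = 8.
The code is NOT MDS (slack = 8 > 0).
Description: the claimed parameters are [13, 4, 2]_16; such a code would be non-MDS.


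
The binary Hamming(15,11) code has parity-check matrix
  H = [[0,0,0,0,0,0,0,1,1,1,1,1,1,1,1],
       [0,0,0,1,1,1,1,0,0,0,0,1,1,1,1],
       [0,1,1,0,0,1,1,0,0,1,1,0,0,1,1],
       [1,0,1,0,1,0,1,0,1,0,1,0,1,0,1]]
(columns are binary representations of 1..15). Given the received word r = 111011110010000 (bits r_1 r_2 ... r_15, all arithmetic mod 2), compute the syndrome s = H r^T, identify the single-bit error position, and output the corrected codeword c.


s = (0, 1, 1, 1)^T, error position = 7, corrected codeword c = 111011010010000

Compute s = H r^T mod 2 one row at a time:
  s_1 = 1 + 0 + 0 + 1 + 0 + 0 + 0 + 0 = 2 ≡ 0 (mod 2).
  s_2 = 0 + 1 + 1 + 1 + 0 + 0 + 0 + 0 = 3 ≡ 1 (mod 2).
  s_3 = 1 + 1 + 1 + 1 + 0 + 1 + 0 + 0 = 5 ≡ 1 (mod 2).
  s_4 = 1 + 1 + 1 + 1 + 0 + 1 + 0 + 0 = 5 ≡ 1 (mod 2).
s = (0, 1, 1, 1)^T — this equals column 7 of H (binary 0111), so error is at position 7.
Correct: flip bit 7 of r = 111011110010000 to get c = 111011010010000.


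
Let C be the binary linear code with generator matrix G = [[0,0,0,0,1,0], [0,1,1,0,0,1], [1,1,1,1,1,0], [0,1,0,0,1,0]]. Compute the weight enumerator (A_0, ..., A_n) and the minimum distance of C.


Weight distribution: A_0 = 1, A_1 = 2, A_2 = 2, A_3 = 4, A_4 = 5, A_5 = 2. Minimum distance d = 1.

Enumerate all 2^4 = 16 messages m ∈ F_2^4.
For each, compute codeword c = mG in F_2^6, then tally its weight.
  m = 0000 → c = 000000, weight = 0.
  m = 1000 → c = 000010, weight = 1.
  m = 0100 → c = 011001, weight = 3.
  m = 1100 → c = 011011, weight = 4.
  m = 0010 → c = 111110, weight = 5.
  m = 1010 → c = 111100, weight = 4.
  m = 0110 → c = 100111, weight = 4.
  m = 1110 → c = 100101, weight = 3.
  m = 0001 → c = 010010, weight = 2.
  m = 1001 → c = 010000, weight = 1.
  m = 0101 → c = 001011, weight = 3.
  m = 1101 → c = 001001, weight = 2.
  m = 0011 → c = 101100, weight = 3.
  m = 1011 → c = 101110, weight = 4.
  m = 0111 → c = 110101, weight = 4.
  m = 1111 → c = 110111, weight = 5.
Tally weights:
  weight 0: 1 codewords.
  weight 1: 2 codewords.
  weight 2: 2 codewords.
  weight 3: 4 codewords.
  weight 4: 5 codewords.
  weight 5: 2 codewords.
Minimum distance d = smallest w > 0 with A_w > 0 = 1.
Sanity: Σ A_w = 16 = 2^4 = 16 ✓.


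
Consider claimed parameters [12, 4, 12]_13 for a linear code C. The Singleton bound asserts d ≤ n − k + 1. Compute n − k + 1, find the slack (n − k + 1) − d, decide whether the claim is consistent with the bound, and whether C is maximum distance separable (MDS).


Singleton RHS = n − k + 1 = 9, slack = -3, bound violated (no such code; not MDS).

Singleton bound: d ≤ n − k + 1.
Here n = 12, k = 4, so n − k + 1 = 9.
Given d = 12, check d ≤ 9: NO.
Slack = (n − k + 1) − d = -3.
The slack is negative: d = 12 exceeds n − k + 1 = 9 by 3, so the Singleton bound is violated and no linear [12, 4, 12]_13 code can exist. In particular it is not MDS (MDS requires d = n − k + 1 exactly).
Description: the claimed parameters are [12, 4, 12]_13; such a code would be impossible (violates the Singleton bound).


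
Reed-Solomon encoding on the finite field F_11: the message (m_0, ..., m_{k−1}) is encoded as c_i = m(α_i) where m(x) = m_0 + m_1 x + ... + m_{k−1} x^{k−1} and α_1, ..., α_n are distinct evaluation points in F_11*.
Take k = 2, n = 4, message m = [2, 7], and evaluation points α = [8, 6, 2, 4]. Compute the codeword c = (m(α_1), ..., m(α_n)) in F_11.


c = [3, 0, 5, 8]

Message polynomial: m(x) = 2 + 7·x (mod 11).
For each evaluation point α_i, compute m(α_i) mod 11:
  α_1 = 8: Horner steps 7 → 3, so m(8) = 3.
  α_2 = 6: Horner steps 7 → 0, so m(6) = 0.
  α_3 = 2: Horner steps 7 → 5, so m(2) = 5.
  α_4 = 4: Horner steps 7 → 8, so m(4) = 8.
Codeword c = [3, 0, 5, 8] ∈ F_11^4.


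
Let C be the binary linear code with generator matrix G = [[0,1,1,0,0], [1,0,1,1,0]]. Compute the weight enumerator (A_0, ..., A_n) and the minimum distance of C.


Weight distribution: A_0 = 1, A_2 = 1, A_3 = 2. Minimum distance d = 2.

Enumerate all 2^2 = 4 messages m ∈ F_2^2.
For each, compute codeword c = mG in F_2^5, then tally its weight.
  m = 00 → c = 00000, weight = 0.
  m = 10 → c = 01100, weight = 2.
  m = 01 → c = 10110, weight = 3.
  m = 11 → c = 11010, weight = 3.
Tally weights:
  weight 0: 1 codewords.
  weight 2: 1 codewords.
  weight 3: 2 codewords.
Minimum distance d = smallest w > 0 with A_w > 0 = 2.
Sanity: Σ A_w = 4 = 2^2 = 4 ✓.


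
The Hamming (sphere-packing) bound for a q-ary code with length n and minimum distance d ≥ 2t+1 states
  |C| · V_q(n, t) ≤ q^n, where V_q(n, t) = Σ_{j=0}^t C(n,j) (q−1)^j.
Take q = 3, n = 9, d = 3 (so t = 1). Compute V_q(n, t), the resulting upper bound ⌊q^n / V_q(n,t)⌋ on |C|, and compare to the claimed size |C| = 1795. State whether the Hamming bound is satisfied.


V_q(n, t) = 19, q^n = 19683, Hamming bound = 1035, |C| = 1795 > bound (violated).

Step 1: Compute V_q(n, t) = Σ_{j=0}^1 C(n, j) (q−1)^j.
  j = 0: C(9,0)·(2)^0 = 1·1 = 1.
  j = 1: C(9,1)·(2)^1 = 9·2 = 18.
  V_q(n, t) = 1 + 18 = 19.
Step 2: q^n = 3^9 = 19683.
Step 3: Hamming bound ⌊q^n / V_q(n,t)⌋ = ⌊19683/19⌋ = 1035.
Step 4: Compare |C| = 1795 to 1035: violated.
The claimed |C| lies above the Hamming bound, so no 3-ary code of length 9 with d ≥ 3 can have 1795 codewords.


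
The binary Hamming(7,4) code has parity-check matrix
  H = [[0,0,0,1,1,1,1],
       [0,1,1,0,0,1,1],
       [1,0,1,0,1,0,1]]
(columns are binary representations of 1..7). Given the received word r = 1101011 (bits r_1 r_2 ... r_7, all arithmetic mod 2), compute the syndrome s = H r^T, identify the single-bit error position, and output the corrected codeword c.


s = (1, 1, 0)^T, error position = 6, corrected codeword c = 1101001

Compute s = H r^T mod 2 one row at a time:
  s_1 = 1 + 0 + 1 + 1 = 3 ≡ 1 (mod 2).
  s_2 = 1 + 0 + 1 + 1 = 3 ≡ 1 (mod 2).
  s_3 = 1 + 0 + 0 + 1 = 2 ≡ 0 (mod 2).
s = (1, 1, 0)^T — this equals column 6 of H (binary 110), so error is at position 6.
Correct: flip bit 6 of r = 1101011 to get c = 1101001.


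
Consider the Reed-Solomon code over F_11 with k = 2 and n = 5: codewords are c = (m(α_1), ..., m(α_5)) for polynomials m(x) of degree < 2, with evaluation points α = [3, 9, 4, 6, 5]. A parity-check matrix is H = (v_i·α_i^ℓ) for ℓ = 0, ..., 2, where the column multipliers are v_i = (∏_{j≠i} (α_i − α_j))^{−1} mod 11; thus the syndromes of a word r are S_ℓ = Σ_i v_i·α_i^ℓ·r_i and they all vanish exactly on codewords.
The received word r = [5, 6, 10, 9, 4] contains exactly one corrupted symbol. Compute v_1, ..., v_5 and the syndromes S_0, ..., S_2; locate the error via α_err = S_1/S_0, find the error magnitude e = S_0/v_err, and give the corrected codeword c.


S = (6, 10, 2), error at position 2, error magnitude e = 4, c = [5, 2, 10, 9, 4].

Step 1: column multipliers v_i = (∏_{j≠i}(α_i − α_j))^{−1} mod 11.
  i = 1 (α = 3): (3−9)(3−4)(3−6)(3−5) = (−6)·(−1)·(−3)·(−2) = 36 ≡ 3, so v_1 = 3^{−1} = 4 (mod 11).
  i = 2 (α = 9): (9−3)(9−4)(9−6)(9−5) = 6·5·3·4 = 360 ≡ 8, so v_2 = 8^{−1} = 7 (mod 11).
  i = 3 (α = 4): (4−3)(4−9)(4−6)(4−5) = 1·(−5)·(−2)·(−1) = −10 ≡ 1, so v_3 = 1^{−1} = 1 (mod 11).
  i = 4 (α = 6): (6−3)(6−9)(6−4)(6−5) = 3·(−3)·2·1 = −18 ≡ 4, so v_4 = 4^{−1} = 3 (mod 11).
  i = 5 (α = 5): (5−3)(5−9)(5−4)(5−6) = 2·(−4)·1·(−1) = 8 ≡ 8, so v_5 = 8^{−1} = 7 (mod 11).
  v = [4, 7, 1, 3, 7].
Step 2: syndromes of r = [5, 6, 10, 9, 4] (all sums mod 11).
  S_0 = Σ v_i r_i = 4·5 + 7·6 + 1·10 + 3·9 + 7·4 = 127 ≡ 6.
  S_1 = Σ v_i α_i r_i = 4·3·5 + 7·9·6 + 1·4·10 + 3·6·9 + 7·5·4 = 780 ≡ 10.
  α_i^2 mod 11 = [9, 4, 5, 3, 3].
  S_2 = Σ v_i α_i^2 r_i = 4·9·5 + 7·4·6 + 1·5·10 + 3·3·9 + 7·3·4 = 563 ≡ 2.
  S = (6, 10, 2) ≠ 0, so r is not a codeword (an error is present).
Step 3: locate the error. For a single error e at position i, S_ℓ = v_i·e·α_i^ℓ, so α_err = S_1/S_0.
  S_0^{−1} = 6^{−1} = 2 (mod 11), so α_err = 10·2 = 20 ≡ 9 = α_2. Error position i = 2.
  Consistency check: S_2/S_1 = 2·10 = 20 ≡ 9 = α_err ✓ (single-error assumption holds).
Step 4: error magnitude e = S_0/v_2 = S_0·∏_{j≠2}(α_2 − α_j) = 6·8 = 48 ≡ 4 (mod 11).
Step 5: correct position 2: c_2 = r_2 − e = 6 − 4 ≡ 2 (mod 11). Hence c = [5, 2, 10, 9, 4].
  Check: interpolating c through the α_i gives m(x) = 1 + 5·x (degree < 2) with m(α_i) = c_i for every i, so c is indeed a codeword.


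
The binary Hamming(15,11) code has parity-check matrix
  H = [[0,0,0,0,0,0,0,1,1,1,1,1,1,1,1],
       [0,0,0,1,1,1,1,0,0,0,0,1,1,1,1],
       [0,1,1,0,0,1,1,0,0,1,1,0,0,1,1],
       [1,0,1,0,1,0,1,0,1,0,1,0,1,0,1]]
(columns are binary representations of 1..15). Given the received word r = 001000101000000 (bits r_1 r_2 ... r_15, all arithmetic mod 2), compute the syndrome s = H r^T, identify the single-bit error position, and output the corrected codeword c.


s = (1, 1, 0, 1)^T, error position = 13, corrected codeword c = 001000101000100

Compute s = H r^T mod 2 one row at a time:
  s_1 = 0 + 1 + 0 + 0 + 0 + 0 + 0 + 0 = 1 ≡ 1 (mod 2).
  s_2 = 0 + 0 + 0 + 1 + 0 + 0 + 0 + 0 = 1 ≡ 1 (mod 2).
  s_3 = 0 + 1 + 0 + 1 + 0 + 0 + 0 + 0 = 2 ≡ 0 (mod 2).
  s_4 = 0 + 1 + 0 + 1 + 1 + 0 + 0 + 0 = 3 ≡ 1 (mod 2).
s = (1, 1, 0, 1)^T — this equals column 13 of H (binary 1101), so error is at position 13.
Correct: flip bit 13 of r = 001000101000000 to get c = 001000101000100.


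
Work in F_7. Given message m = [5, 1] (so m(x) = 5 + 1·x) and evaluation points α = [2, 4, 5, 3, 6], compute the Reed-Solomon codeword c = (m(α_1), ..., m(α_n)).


c = [0, 2, 3, 1, 4]

Message polynomial: m(x) = 5 + 1·x (mod 7).
For each evaluation point α_i, compute m(α_i) mod 7:
  α_1 = 2: Horner steps 1 → 0, so m(2) = 0.
  α_2 = 4: Horner steps 1 → 2, so m(4) = 2.
  α_3 = 5: Horner steps 1 → 3, so m(5) = 3.
  α_4 = 3: Horner steps 1 → 1, so m(3) = 1.
  α_5 = 6: Horner steps 1 → 4, so m(6) = 4.
Codeword c = [0, 2, 3, 1, 4] ∈ F_7^5.


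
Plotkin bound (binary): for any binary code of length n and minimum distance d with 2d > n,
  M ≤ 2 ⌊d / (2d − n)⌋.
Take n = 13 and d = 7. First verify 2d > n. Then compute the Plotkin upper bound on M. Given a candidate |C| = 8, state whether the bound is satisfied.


Plotkin bound M ≤ 14; given |C| = 8 ≤ bound (satisfied).

Check applicability: 2d = 14, n = 13.
2d − n = 1 > 0, so Plotkin applies.
Compute d/(2d−n) = 7/1 ≈ 7.0000.
⌊d/(2d−n)⌋ = 7.
Plotkin bound: M ≤ 2·7 = 14.
Given |C| = 8, check: satisfied.
This |C| is below the Plotkin bound.


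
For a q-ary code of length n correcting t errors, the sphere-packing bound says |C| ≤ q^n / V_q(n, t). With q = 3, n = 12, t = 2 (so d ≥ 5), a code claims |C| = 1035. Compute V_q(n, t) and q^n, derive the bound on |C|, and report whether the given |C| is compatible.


V_q(n, t) = 289, q^n = 531441, Hamming bound = 1838, |C| = 1035 ≤ bound (satisfied).

Step 1: Compute V_q(n, t) = Σ_{j=0}^2 C(n, j) (q−1)^j.
  j = 0: C(12,0)·(2)^0 = 1·1 = 1.
  j = 1: C(12,1)·(2)^1 = 12·2 = 24.
  j = 2: C(12,2)·(2)^2 = 66·4 = 264.
  V_q(n, t) = 1 + 24 + 264 = 289.
Step 2: q^n = 3^12 = 531441.
Step 3: Hamming bound ⌊q^n / V_q(n,t)⌋ = ⌊531441/289⌋ = 1838.
Step 4: Compare |C| = 1035 to 1838: satisfied.
The claimed |C| lies below the Hamming bound.


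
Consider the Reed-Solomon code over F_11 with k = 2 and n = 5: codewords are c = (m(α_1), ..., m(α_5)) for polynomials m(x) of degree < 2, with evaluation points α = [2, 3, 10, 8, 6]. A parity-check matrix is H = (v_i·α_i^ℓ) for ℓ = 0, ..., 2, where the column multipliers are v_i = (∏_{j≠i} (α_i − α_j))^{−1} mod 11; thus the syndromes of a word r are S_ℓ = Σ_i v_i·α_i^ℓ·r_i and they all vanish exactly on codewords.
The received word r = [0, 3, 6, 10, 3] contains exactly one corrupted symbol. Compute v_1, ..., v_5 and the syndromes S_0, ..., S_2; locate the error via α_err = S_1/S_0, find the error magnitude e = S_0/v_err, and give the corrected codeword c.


S = (1, 3, 9), error at position 2, error magnitude e = 5, c = [0, 9, 6, 10, 3].

Step 1: column multipliers v_i = (∏_{j≠i}(α_i − α_j))^{−1} mod 11.
  i = 1 (α = 2): (2−3)(2−10)(2−8)(2−6) = (−1)·(−8)·(−6)·(−4) = 192 ≡ 5, so v_1 = 5^{−1} = 9 (mod 11).
  i = 2 (α = 3): (3−2)(3−10)(3−8)(3−6) = 1·(−7)·(−5)·(−3) = −105 ≡ 5, so v_2 = 5^{−1} = 9 (mod 11).
  i = 3 (α = 10): (10−2)(10−3)(10−8)(10−6) = 8·7·2·4 = 448 ≡ 8, so v_3 = 8^{−1} = 7 (mod 11).
  i = 4 (α = 8): (8−2)(8−3)(8−10)(8−6) = 6·5·(−2)·2 = −120 ≡ 1, so v_4 = 1^{−1} = 1 (mod 11).
  i = 5 (α = 6): (6−2)(6−3)(6−10)(6−8) = 4·3·(−4)·(−2) = 96 ≡ 8, so v_5 = 8^{−1} = 7 (mod 11).
  v = [9, 9, 7, 1, 7].
Step 2: syndromes of r = [0, 3, 6, 10, 3] (all sums mod 11).
  S_0 = Σ v_i r_i = 9·0 + 9·3 + 7·6 + 1·10 + 7·3 = 100 ≡ 1.
  S_1 = Σ v_i α_i r_i = 9·2·0 + 9·3·3 + 7·10·6 + 1·8·10 + 7·6·3 = 707 ≡ 3.
  α_i^2 mod 11 = [4, 9, 1, 9, 3].
  S_2 = Σ v_i α_i^2 r_i = 9·4·0 + 9·9·3 + 7·1·6 + 1·9·10 + 7·3·3 = 438 ≡ 9.
  S = (1, 3, 9) ≠ 0, so r is not a codeword (an error is present).
Step 3: locate the error. For a single error e at position i, S_ℓ = v_i·e·α_i^ℓ, so α_err = S_1/S_0.
  S_0^{−1} = 1^{−1} = 1 (mod 11), so α_err = 3·1 = 3 ≡ 3 = α_2. Error position i = 2.
  Consistency check: S_2/S_1 = 9·4 = 36 ≡ 3 = α_err ✓ (single-error assumption holds).
Step 4: error magnitude e = S_0/v_2 = S_0·∏_{j≠2}(α_2 − α_j) = 1·5 = 5 ≡ 5 (mod 11).
Step 5: correct position 2: c_2 = r_2 − e = 3 − 5 ≡ 9 (mod 11). Hence c = [0, 9, 6, 10, 3].
  Check: interpolating c through the α_i gives m(x) = 4 + 9·x (degree < 2) with m(α_i) = c_i for every i, so c is indeed a codeword.
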